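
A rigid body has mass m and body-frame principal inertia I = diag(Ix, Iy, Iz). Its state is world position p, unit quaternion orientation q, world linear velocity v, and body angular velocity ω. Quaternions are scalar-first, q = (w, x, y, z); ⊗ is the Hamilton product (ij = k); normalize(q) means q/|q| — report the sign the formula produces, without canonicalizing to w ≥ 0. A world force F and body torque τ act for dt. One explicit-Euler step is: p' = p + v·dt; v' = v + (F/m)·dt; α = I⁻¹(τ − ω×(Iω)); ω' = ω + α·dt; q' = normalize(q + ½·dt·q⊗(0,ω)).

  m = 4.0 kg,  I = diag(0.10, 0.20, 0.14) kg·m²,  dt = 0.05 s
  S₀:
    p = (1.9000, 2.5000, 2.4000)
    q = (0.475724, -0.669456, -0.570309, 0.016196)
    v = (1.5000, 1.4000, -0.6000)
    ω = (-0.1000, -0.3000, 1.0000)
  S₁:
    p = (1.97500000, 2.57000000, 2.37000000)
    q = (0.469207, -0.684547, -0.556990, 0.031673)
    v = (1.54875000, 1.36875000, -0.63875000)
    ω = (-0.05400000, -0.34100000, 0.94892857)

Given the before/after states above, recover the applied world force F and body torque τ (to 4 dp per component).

Δω = ω₁−ω₀ = (0.04600000, -0.04100000, -0.05107143)
precession coupling = (0.0180, 0.0040, 0.0030)
I·α + gyro = (0.1100, -0.1600, -0.1400)
v₁ − v₀ = (0.04875000, -0.03125000, -0.03875000)
m·(v₁−v₀)/dt = (3.9000, -2.5000, -3.1000)

F = (3.9000, -2.5000, -3.1000)
τ = (0.1100, -0.1600, -0.1400)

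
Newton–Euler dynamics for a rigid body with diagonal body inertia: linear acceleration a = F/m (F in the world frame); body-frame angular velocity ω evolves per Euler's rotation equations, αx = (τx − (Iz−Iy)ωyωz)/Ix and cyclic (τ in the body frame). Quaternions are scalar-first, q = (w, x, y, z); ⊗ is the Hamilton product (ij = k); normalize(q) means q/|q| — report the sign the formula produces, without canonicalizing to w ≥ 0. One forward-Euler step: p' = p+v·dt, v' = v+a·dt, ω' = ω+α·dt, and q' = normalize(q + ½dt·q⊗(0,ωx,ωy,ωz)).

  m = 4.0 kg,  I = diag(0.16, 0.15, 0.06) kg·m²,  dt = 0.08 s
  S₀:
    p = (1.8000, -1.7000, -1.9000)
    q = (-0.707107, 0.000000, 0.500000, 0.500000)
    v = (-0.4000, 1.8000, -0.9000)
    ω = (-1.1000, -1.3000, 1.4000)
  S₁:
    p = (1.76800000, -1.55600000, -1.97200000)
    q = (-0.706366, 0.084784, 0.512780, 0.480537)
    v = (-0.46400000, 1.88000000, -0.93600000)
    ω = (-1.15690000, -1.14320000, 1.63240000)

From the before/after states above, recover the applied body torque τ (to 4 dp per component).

τ = (0.0500, 0.1400, 0.1600)

Δω = ω₁−ω₀ = (-0.05690000, 0.15680000, 0.23240000)
applied torque τ = (0.0500, 0.1400, 0.1600)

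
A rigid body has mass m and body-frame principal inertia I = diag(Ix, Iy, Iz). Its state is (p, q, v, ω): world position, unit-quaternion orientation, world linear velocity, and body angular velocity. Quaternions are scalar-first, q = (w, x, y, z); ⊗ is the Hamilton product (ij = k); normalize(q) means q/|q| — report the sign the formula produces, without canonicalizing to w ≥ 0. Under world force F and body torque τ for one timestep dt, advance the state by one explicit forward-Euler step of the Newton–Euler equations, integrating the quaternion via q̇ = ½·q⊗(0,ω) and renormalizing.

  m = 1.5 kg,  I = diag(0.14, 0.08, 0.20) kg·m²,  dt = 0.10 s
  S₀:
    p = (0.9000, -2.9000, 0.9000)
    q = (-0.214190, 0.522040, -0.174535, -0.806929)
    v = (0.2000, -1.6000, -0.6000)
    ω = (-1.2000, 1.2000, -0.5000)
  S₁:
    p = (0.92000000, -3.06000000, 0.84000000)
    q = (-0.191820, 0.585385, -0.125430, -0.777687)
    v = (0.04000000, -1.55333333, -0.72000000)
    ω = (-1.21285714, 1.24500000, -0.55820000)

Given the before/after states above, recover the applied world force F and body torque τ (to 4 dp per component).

F = (-2.4000, 0.7000, -1.8000)
τ = (-0.0900, 0.0000, -0.0300)

rate change Δω = (-0.01285714, 0.04500000, -0.05820000)
ω₀×(Iω₀) = (-0.0720, -0.0360, 0.0864)
τ = I·(Δω/dt) + ω₀×(Iω₀) = (-0.0900, 0.0000, -0.0300)
velocity change Δv = (-0.16000000, 0.04666667, -0.12000000)
F = m·Δv/dt = (-2.4000, 0.7000, -1.8000)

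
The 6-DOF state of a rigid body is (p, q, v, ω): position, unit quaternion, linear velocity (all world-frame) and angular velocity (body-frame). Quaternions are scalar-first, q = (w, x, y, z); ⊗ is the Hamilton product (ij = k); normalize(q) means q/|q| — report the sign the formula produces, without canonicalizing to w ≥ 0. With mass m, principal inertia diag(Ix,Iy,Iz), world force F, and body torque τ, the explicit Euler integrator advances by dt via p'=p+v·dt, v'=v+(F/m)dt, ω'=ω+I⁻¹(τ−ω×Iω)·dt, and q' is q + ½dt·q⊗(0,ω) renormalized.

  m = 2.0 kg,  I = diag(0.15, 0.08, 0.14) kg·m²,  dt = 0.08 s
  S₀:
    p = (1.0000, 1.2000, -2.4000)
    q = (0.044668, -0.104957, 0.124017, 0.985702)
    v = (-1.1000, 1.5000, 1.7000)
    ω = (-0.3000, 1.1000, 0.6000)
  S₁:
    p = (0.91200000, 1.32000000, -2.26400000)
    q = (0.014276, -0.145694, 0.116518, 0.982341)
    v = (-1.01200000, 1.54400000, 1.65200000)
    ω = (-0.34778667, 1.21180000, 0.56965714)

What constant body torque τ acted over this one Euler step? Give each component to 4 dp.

τ = (-0.0500, 0.1100, -0.0300)

ω₁ − ω₀ = (-0.04778667, 0.11180000, -0.03034286)
ω₀×(Iω₀) = (0.0396, -0.0018, 0.0231)
I·α + gyro = (-0.0500, 0.1100, -0.0300)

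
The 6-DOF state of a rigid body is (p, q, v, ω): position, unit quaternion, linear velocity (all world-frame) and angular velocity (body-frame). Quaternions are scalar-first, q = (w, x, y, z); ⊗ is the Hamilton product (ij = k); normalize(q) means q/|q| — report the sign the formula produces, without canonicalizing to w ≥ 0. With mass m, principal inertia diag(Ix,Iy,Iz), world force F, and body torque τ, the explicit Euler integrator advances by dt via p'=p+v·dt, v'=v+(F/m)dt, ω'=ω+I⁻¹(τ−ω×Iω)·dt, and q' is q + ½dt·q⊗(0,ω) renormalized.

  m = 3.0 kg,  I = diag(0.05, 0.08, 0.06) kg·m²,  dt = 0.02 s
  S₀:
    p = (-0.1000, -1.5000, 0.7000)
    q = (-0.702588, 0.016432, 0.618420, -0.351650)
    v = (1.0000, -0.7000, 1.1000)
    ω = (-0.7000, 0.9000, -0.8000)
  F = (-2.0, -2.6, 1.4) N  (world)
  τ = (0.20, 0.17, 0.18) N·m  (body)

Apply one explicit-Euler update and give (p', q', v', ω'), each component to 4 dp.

p' = (-0.0800, -1.5140, 0.7220)
q' = (-0.7108, 0.0196, 0.6146, -0.3415)
v' = (0.9867, -0.7173, 1.1093)
ω' = (-0.6258, 0.9439, -0.7337)

precession coupling ω×(Iω) = (0.0144, -0.0056, -0.0189)
α = I⁻¹(τ − ω×Iω) = (3.7120, 2.1950, 3.3150)
ω' = ω + α·dt = (-0.6258, 0.9439, -0.7337)
2q̇ = q⊗(0,ω) = (-0.8263956, 0.3135606, -0.3730286, 1.0097532)
q + ½dt·q⊗(0,ω), renormalized = (-0.7108, 0.0196, 0.6146, -0.3415)
a = (-0.6667, -0.8667, 0.4667)
p + v·dt = (-0.0800, -1.5140, 0.7220)
new velocity v' = (0.9867, -0.7173, 1.1093)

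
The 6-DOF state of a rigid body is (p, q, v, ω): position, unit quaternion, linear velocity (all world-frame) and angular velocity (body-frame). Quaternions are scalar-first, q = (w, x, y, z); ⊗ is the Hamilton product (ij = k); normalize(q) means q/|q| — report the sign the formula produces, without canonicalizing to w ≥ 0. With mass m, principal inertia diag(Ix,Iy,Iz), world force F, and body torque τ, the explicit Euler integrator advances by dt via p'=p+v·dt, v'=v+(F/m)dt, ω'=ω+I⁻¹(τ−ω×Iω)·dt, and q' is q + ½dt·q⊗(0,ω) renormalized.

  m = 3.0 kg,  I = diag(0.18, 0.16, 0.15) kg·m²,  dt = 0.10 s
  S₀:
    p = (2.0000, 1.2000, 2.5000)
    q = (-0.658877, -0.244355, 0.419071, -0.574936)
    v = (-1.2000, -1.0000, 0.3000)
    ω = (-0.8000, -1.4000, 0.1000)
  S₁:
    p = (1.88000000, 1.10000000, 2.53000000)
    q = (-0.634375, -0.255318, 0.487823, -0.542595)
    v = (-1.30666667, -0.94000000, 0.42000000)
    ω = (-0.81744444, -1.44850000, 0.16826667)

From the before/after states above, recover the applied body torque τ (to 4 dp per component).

τ = (-0.0300, -0.0800, 0.0800)

ω₁ − ω₀ = (-0.01744444, -0.04850000, 0.06826667)
τ = I·(Δω/dt) + ω₀×(Iω₀) = (-0.0300, -0.0800, 0.0800)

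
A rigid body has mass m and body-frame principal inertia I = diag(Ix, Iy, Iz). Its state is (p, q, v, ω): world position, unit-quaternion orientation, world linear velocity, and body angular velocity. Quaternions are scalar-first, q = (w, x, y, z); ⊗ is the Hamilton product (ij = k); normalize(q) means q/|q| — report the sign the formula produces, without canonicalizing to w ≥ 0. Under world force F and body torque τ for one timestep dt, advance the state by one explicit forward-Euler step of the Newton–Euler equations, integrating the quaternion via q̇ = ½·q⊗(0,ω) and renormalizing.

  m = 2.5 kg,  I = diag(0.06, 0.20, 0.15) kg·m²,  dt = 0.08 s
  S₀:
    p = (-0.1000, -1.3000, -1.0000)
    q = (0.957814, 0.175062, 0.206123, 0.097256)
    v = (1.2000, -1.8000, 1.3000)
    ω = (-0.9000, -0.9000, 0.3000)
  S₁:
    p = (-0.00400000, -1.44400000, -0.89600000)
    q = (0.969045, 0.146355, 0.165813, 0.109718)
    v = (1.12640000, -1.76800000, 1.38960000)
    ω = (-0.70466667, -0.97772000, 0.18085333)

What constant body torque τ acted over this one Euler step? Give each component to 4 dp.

τ = (0.1600, -0.1700, -0.1100)

rate change Δω = (0.19533333, -0.07772000, -0.11914667)
gyro term ω₀×Iω₀ = (0.0135, 0.0243, 0.1134)
I·α + gyro = (0.1600, -0.1700, -0.1100)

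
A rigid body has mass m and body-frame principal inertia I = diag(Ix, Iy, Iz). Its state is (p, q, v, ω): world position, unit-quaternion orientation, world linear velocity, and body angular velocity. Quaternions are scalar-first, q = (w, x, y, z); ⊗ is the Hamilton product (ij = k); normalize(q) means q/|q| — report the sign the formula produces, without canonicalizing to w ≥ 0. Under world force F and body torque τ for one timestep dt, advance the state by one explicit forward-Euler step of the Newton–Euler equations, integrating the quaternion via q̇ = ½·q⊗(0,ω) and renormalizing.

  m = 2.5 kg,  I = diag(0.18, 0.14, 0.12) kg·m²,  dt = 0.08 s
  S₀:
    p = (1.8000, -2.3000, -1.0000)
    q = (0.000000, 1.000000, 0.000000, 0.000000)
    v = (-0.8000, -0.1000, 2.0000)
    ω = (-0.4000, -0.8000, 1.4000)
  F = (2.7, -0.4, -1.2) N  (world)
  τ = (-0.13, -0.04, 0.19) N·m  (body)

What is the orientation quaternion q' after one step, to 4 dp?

2q̇ = q⊗(0,ω) = (0.4000000, 0.0000000, -1.4000000, -0.8000000)
q' = normalize(q + ½dt·q⊗(0,ω)) = (0.0160, 0.9978, -0.0559, -0.0319)

q' = (0.0160, 0.9978, -0.0559, -0.0319)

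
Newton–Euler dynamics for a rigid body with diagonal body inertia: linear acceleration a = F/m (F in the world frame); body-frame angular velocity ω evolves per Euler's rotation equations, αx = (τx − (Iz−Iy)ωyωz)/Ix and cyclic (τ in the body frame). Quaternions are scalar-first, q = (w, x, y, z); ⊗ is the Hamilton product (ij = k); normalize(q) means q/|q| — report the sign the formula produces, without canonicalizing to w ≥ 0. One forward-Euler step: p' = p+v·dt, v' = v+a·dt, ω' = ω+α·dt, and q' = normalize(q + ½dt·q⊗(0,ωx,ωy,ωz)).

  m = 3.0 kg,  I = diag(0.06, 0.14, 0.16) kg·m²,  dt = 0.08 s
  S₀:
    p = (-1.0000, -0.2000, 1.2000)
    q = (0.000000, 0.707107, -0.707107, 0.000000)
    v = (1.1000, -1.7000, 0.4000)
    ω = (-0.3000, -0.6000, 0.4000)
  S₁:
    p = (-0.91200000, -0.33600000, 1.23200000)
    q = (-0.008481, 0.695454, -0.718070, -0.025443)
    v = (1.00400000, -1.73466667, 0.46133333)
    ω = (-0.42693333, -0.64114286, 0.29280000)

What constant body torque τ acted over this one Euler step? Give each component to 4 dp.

rate change Δω = (-0.12693333, -0.04114286, -0.10720000)
τ = I·(Δω/dt) + ω₀×(Iω₀) = (-0.1000, -0.0600, -0.2000)

τ = (-0.1000, -0.0600, -0.2000)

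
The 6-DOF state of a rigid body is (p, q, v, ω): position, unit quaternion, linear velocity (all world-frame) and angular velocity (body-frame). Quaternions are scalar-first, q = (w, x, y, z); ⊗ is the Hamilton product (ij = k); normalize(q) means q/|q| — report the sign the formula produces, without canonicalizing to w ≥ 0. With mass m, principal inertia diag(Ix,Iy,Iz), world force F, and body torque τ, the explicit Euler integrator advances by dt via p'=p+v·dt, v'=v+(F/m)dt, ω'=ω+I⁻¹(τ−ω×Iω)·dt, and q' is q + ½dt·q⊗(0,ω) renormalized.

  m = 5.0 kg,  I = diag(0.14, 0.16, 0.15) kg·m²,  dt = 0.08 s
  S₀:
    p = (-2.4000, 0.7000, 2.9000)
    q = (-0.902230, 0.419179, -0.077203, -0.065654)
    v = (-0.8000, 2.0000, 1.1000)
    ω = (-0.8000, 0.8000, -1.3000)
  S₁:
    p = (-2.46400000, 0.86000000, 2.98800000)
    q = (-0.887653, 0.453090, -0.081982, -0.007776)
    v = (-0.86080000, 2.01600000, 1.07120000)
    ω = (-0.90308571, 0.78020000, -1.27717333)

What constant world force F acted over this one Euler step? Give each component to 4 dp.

Δv = v₁−v₀ = (-0.06080000, 0.01600000, -0.02880000)
m·(v₁−v₀)/dt = (-3.8000, 1.0000, -1.8000)

F = (-3.8000, 1.0000, -1.8000)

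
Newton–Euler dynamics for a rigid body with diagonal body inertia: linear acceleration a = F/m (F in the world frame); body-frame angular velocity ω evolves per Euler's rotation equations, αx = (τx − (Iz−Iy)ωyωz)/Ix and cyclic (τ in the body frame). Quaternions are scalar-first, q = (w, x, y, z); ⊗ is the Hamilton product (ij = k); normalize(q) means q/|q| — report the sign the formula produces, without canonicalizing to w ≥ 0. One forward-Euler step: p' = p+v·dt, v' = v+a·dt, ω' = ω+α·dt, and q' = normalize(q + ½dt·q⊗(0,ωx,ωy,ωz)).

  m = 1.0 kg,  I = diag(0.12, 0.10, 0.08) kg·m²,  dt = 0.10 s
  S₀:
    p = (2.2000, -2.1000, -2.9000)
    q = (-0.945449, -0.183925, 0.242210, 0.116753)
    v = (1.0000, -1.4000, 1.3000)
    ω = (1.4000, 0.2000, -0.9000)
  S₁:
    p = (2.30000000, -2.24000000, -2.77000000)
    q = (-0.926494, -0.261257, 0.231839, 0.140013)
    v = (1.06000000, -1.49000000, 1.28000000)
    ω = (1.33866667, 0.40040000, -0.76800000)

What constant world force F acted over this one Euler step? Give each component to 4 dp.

Δv = v₁−v₀ = (0.06000000, -0.09000000, -0.02000000)
m·(v₁−v₀)/dt = (0.6000, -0.9000, -0.2000)

F = (0.6000, -0.9000, -0.2000)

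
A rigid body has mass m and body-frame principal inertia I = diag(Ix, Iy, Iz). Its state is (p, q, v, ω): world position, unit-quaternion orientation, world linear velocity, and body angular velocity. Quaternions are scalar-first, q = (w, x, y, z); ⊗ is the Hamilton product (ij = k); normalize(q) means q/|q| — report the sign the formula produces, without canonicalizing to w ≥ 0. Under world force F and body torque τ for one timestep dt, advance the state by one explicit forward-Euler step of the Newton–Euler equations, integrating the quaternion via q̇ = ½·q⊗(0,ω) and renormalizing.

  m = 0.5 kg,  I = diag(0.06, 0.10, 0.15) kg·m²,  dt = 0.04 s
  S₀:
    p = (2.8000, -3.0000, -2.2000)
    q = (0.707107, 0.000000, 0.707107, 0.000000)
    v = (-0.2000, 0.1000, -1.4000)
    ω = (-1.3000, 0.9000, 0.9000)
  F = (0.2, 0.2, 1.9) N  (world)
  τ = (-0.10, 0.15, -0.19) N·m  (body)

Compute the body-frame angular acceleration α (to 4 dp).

α = (-2.3417, 0.4470, -0.9547)

gyro term ω×Iω = (0.0405, 0.1053, -0.0468)
angular accel α = (-2.3417, 0.4470, -0.9547)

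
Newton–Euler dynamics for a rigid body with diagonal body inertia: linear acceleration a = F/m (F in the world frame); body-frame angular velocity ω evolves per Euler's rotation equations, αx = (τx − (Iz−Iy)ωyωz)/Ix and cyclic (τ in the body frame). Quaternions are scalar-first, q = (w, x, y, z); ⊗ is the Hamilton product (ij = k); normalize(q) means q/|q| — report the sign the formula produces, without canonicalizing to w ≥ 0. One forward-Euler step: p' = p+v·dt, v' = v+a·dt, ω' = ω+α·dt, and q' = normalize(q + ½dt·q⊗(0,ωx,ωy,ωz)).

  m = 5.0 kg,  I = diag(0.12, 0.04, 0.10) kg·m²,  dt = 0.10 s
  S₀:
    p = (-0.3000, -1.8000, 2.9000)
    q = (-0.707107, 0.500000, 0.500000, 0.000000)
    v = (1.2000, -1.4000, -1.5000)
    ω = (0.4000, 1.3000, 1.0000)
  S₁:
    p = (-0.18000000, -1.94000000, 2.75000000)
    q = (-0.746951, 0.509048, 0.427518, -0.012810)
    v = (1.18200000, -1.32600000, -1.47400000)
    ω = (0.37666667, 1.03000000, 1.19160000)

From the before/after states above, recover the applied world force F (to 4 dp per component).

velocity change Δv = (-0.01800000, 0.07400000, 0.02600000)
applied force F = (-0.9000, 3.7000, 1.3000)

F = (-0.9000, 3.7000, 1.3000)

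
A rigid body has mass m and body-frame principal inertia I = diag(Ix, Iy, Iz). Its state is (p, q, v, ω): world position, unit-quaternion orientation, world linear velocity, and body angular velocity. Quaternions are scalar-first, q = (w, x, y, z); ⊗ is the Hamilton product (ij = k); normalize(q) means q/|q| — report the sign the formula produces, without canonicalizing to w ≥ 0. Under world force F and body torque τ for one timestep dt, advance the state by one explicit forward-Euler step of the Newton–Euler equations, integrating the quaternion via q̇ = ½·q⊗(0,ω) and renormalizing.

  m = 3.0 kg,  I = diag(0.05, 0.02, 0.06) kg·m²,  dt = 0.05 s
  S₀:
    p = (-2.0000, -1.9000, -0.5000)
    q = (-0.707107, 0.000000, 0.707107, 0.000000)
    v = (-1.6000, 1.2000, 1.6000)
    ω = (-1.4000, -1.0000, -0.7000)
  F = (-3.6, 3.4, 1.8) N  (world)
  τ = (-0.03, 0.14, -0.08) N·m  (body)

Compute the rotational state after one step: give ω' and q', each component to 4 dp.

ω' = (-1.4580, -0.6255, -0.7317)
q' = (-0.6887, 0.0124, 0.7240, 0.0371)

(τ − ω×Iω)/I = (-1.1600, 7.4900, -0.6333)
ω + α·dt = (-1.4580, -0.6255, -0.7317)
2q̇ = q⊗(0,ω) = (0.7071070, 0.4949749, 0.7071070, 1.4849247)
updated quaternion q' = (-0.6887, 0.0124, 0.7240, 0.0371)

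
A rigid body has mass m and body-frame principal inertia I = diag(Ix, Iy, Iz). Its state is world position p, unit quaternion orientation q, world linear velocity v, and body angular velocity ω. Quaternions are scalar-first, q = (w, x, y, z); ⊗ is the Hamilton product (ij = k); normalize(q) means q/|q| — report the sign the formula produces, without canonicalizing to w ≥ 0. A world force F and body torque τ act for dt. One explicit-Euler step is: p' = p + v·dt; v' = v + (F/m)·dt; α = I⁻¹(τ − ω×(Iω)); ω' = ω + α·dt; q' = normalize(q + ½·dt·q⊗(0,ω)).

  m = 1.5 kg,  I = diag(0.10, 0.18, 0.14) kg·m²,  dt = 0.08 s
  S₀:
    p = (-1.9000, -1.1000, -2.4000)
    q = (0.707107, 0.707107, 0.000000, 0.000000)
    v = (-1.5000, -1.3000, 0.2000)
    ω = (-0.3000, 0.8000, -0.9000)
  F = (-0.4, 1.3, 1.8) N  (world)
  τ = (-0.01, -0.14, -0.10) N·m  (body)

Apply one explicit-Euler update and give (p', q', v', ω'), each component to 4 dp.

p' = (-2.0200, -1.2040, -2.3840)
q' = (0.7147, 0.6978, 0.0480, -0.0028)
v' = (-1.5213, -1.2307, 0.2960)
ω' = (-0.3310, 0.7426, -0.9462)

angular accel α = (-0.3880, -0.7178, -0.5771)
ω + α·dt = (-0.3310, 0.7426, -0.9462)
Hamilton product q⊗(0,ω) = (0.2121321, -0.2121321, 1.2020819, -0.0707107)
q' = normalize(q + ½dt·q⊗(0,ω)) = (0.7147, 0.6978, 0.0480, -0.0028)
new position p' = (-2.0200, -1.2040, -2.3840)
v' = v + a·dt = (-1.5213, -1.2307, 0.2960)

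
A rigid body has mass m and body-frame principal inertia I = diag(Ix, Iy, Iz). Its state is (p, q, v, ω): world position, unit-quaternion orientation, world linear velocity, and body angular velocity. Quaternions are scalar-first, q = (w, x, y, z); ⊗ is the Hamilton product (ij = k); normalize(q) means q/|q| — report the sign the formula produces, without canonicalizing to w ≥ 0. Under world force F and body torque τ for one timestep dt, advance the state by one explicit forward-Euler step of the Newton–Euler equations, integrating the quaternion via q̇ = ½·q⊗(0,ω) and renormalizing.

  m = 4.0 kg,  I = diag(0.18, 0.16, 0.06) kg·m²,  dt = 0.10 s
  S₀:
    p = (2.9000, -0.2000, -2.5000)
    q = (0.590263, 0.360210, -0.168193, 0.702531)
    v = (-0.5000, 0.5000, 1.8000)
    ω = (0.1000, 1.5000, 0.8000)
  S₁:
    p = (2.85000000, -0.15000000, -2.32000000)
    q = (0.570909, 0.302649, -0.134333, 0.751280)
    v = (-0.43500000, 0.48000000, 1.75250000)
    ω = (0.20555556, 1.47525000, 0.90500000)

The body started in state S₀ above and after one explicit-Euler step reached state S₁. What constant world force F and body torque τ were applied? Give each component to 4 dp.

Δω = ω₁−ω₀ = (0.10555556, -0.02475000, 0.10500000)
precession coupling = (-0.1200, 0.0096, -0.0030)
I·α + gyro = (0.0700, -0.0300, 0.0600)
v₁ − v₀ = (0.06500000, -0.02000000, -0.04750000)
applied force F = (2.6000, -0.8000, -1.9000)

F = (2.6000, -0.8000, -1.9000)
τ = (0.0700, -0.0300, 0.0600)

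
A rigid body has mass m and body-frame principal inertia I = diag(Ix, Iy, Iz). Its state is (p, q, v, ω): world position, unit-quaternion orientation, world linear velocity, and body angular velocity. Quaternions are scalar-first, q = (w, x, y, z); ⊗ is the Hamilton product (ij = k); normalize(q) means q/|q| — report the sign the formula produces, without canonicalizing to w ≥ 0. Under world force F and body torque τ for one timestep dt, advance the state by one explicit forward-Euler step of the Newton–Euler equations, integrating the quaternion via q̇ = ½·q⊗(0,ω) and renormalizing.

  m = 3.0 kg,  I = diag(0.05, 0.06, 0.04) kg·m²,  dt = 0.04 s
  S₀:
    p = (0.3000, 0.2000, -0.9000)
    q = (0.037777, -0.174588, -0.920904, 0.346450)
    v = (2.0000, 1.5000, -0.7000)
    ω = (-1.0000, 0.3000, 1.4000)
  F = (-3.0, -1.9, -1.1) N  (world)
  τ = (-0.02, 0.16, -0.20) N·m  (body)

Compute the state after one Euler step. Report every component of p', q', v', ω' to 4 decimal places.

p' = (0.3800, 0.2600, -0.9280)
q' = (0.0301, -0.2031, -0.9222, 0.3278)
v' = (1.9600, 1.4747, -0.7147)
ω' = (-1.0093, 0.4160, 1.2030)

gyro term ω×Iω = (-0.0084, -0.0140, -0.0030)
(τ − ω×Iω)/I = (-0.2320, 2.9000, -4.9250)
ω + α·dt = (-1.0093, 0.4160, 1.2030)
q⊗(0,ω) = (-0.3833468, -1.4309776, -0.0906937, -0.9203926)
q + ½dt·q⊗(0,ω), renormalized = (0.0301, -0.2031, -0.9222, 0.3278)
new position p' = (0.3800, 0.2600, -0.9280)
v' = v + a·dt = (1.9600, 1.4747, -0.7147)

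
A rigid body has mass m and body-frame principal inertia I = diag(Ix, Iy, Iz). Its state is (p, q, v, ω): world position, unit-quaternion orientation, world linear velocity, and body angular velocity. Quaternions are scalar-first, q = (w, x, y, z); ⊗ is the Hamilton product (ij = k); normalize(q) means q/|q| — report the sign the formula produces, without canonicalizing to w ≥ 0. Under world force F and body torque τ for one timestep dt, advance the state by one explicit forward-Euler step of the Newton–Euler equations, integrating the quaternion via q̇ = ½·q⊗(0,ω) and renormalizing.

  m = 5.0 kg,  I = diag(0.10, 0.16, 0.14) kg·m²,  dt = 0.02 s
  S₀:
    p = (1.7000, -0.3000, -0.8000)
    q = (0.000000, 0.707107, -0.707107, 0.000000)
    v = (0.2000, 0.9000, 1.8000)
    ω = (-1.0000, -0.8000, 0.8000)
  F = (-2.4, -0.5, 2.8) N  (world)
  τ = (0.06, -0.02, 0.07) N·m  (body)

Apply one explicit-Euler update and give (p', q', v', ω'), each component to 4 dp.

a = (-0.4800, -0.1000, 0.5600)
p + v·dt = (1.7040, -0.2820, -0.7640)
v' = v + a·dt = (0.1904, 0.8980, 1.8112)
precession coupling ω×(Iω) = (0.0128, 0.0320, 0.0480)
angular accel α = (0.4720, -0.3250, 0.1571)
ω' = ω + α·dt = (-0.9906, -0.8065, 0.8031)
Hamilton product q⊗(0,ω) = (0.1414214, -0.5656856, -0.5656856, -1.2727926)
updated quaternion q' = (0.0014, 0.7014, -0.7127, -0.0127)

p' = (1.7040, -0.2820, -0.7640)
q' = (0.0014, 0.7014, -0.7127, -0.0127)
v' = (0.1904, 0.8980, 1.8112)
ω' = (-0.9906, -0.8065, 0.8031)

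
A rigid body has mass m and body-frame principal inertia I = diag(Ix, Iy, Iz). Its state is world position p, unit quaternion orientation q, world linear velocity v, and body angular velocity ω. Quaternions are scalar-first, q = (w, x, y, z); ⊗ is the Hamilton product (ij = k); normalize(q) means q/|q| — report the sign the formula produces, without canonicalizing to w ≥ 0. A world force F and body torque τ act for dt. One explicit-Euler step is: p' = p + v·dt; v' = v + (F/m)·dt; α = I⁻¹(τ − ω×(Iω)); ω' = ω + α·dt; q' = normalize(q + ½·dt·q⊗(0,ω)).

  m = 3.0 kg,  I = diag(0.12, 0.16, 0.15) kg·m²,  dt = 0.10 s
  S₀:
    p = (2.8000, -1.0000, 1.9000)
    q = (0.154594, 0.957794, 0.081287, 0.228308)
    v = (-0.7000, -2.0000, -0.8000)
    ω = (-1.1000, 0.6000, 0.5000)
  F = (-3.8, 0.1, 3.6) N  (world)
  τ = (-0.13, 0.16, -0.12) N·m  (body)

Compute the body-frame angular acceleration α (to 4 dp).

ω×(Iω) gyroscopic = (-0.0030, 0.0165, -0.0264)
(τ − ω×Iω)/I = (-1.0583, 0.8969, -0.6240)

α = (-1.0583, 0.8969, -0.6240)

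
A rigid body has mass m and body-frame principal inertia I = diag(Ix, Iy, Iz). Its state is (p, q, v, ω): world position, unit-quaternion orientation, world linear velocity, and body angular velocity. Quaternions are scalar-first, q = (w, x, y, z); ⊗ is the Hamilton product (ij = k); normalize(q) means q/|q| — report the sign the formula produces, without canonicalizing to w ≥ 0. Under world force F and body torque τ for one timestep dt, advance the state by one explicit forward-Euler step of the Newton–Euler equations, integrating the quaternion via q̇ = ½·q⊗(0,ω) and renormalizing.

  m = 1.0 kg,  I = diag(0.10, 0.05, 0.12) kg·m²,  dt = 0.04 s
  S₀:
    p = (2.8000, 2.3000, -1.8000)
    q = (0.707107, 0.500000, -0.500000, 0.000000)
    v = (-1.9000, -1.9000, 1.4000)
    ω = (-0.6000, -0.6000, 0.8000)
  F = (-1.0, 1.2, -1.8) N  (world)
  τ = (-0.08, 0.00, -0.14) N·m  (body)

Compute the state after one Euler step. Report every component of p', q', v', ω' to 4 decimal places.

ω×(Iω) gyroscopic = (-0.0336, 0.0096, -0.0180)
α = I⁻¹(τ − ω×Iω) = (-0.4640, -0.1920, -1.0167)
ω + α·dt = (-0.6186, -0.6077, 0.7593)
Hamilton product q⊗(0,ω) = (0.0000000, -0.8242642, -0.8242642, -0.0343144)
q' = normalize(q + ½dt·q⊗(0,ω)) = (0.7069, 0.4834, -0.5163, -0.0007)
a = (-1.0000, 1.2000, -1.8000)
p' = p + v·dt = (2.7240, 2.2240, -1.7440)
v' = v + a·dt = (-1.9400, -1.8520, 1.3280)

p' = (2.7240, 2.2240, -1.7440)
q' = (0.7069, 0.4834, -0.5163, -0.0007)
v' = (-1.9400, -1.8520, 1.3280)
ω' = (-0.6186, -0.6077, 0.7593)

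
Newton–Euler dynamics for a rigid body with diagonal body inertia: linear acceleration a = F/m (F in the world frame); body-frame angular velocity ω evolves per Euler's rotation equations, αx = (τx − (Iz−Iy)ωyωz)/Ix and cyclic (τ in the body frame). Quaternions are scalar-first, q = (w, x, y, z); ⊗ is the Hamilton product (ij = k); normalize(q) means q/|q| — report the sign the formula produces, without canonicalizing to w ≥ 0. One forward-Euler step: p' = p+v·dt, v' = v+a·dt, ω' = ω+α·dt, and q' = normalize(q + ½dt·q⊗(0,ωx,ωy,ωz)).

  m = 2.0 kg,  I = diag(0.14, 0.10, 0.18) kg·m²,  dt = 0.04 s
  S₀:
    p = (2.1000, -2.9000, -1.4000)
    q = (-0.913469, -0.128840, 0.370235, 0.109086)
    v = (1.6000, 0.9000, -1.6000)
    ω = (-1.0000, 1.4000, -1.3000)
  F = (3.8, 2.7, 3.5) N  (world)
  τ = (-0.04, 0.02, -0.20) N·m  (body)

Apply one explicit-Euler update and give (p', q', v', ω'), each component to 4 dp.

p' = (2.1640, -2.8640, -1.4640)
q' = (-0.9227, -0.1231, 0.3388, 0.1365)
v' = (1.6760, 0.9540, -1.5300)
ω' = (-0.9698, 1.4288, -1.3569)

a = F/m = (1.9000, 1.3500, 1.7500)
p' = p + v·dt = (2.1640, -2.8640, -1.4640)
v' = v + a·dt = (1.6760, 0.9540, -1.5300)
(τ − ω×Iω)/I = (0.7543, 0.7200, -1.4222)
ω + α·dt = (-0.9698, 1.4288, -1.3569)
Hamilton product q⊗(0,ω) = (-0.5053572, 0.2794431, -1.5554346, 1.3773687)
updated quaternion q' = (-0.9227, -0.1231, 0.3388, 0.1365)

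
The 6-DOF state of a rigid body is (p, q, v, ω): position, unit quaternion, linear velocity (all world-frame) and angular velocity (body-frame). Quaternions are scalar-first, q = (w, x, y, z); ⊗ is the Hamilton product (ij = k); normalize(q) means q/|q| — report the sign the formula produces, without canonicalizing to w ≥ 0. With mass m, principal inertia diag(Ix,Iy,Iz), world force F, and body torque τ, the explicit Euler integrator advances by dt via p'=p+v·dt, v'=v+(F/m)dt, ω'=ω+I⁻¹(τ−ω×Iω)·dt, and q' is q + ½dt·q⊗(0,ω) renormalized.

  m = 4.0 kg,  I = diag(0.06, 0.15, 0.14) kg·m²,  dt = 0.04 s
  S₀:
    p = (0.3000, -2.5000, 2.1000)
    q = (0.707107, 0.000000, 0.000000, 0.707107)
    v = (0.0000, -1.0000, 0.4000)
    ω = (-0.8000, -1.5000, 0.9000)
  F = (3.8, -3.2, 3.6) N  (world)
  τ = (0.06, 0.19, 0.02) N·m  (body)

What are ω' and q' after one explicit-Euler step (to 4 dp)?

ω×(Iω) gyroscopic = (0.0135, 0.0576, 0.1080)
α = I⁻¹(τ − ω×Iω) = (0.7750, 0.8827, -0.6286)
ω + α·dt = (-0.7690, -1.4647, 0.8749)
q⊗(0,ω) = (-0.6363963, 0.4949749, -1.6263461, 0.6363963)
q + ½dt·q⊗(0,ω), renormalized = (0.6939, 0.0099, -0.0325, 0.7193)

ω' = (-0.7690, -1.4647, 0.8749)
q' = (0.6939, 0.0099, -0.0325, 0.7193)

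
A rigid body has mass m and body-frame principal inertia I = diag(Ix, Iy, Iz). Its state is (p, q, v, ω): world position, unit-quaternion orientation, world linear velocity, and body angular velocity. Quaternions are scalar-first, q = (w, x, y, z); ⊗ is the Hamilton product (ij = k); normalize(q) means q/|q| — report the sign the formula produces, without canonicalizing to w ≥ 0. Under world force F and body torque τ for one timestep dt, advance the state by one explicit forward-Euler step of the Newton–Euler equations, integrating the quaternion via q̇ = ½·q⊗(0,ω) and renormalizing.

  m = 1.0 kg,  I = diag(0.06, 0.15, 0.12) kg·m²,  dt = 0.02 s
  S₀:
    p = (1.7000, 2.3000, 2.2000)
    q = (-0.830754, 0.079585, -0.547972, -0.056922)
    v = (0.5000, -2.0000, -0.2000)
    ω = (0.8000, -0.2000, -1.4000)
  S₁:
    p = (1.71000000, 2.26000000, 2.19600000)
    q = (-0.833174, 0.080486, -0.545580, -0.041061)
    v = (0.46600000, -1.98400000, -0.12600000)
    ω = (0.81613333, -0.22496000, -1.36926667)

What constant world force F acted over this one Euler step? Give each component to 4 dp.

Δv = v₁−v₀ = (-0.03400000, 0.01600000, 0.07400000)
applied force F = (-1.7000, 0.8000, 3.7000)

F = (-1.7000, 0.8000, 3.7000)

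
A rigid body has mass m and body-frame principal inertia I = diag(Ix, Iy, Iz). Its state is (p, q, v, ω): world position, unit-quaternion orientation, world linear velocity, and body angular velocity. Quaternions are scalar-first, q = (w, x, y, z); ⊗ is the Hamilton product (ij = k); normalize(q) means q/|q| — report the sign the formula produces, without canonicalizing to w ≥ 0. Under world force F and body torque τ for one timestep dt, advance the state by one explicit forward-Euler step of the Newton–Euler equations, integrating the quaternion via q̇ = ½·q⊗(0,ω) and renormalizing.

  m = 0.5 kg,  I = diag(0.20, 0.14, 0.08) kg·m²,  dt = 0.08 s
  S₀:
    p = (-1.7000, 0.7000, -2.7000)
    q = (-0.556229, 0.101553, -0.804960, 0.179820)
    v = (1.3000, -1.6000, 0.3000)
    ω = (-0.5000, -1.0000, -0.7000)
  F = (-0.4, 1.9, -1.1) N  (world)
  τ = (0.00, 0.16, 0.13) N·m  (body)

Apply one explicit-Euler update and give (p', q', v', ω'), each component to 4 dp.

p' = (-1.5960, 0.5720, -2.6760)
q' = (-0.5806, 0.1422, -0.7824, 0.1750)
v' = (1.2360, -1.2960, 0.1240)
ω' = (-0.4832, -0.9326, -0.5400)

precession coupling ω×(Iω) = (-0.0420, 0.0420, -0.0300)
α = I⁻¹(τ − ω×Iω) = (0.2100, 0.8429, 2.0000)
ω + α·dt = (-0.4832, -0.9326, -0.5400)
Hamilton product q⊗(0,ω) = (-0.6283095, 1.0214065, 0.5374061, -0.1146727)
updated quaternion q' = (-0.5806, 0.1422, -0.7824, 0.1750)
a = (-0.8000, 3.8000, -2.2000)
p + v·dt = (-1.5960, 0.5720, -2.6760)
v' = v + a·dt = (1.2360, -1.2960, 0.1240)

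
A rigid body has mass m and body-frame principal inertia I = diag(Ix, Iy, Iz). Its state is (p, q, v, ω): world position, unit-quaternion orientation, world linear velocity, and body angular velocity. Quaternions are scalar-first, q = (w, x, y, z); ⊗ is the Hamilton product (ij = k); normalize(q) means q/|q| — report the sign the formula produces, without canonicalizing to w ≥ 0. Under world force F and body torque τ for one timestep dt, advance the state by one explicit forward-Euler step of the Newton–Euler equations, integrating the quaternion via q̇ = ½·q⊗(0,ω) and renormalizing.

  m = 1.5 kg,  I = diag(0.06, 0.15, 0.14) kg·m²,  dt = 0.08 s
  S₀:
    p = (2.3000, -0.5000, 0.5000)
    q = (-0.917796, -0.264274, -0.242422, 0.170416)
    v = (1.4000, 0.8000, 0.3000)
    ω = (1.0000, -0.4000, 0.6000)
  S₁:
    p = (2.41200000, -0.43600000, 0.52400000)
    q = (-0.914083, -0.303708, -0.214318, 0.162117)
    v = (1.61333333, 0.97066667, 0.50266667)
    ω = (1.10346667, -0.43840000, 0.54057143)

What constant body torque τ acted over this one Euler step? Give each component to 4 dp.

ω₁ − ω₀ = (0.10346667, -0.03840000, -0.05942857)
ω₀×(Iω₀) = (0.0024, -0.0480, -0.0360)
I·α + gyro = (0.0800, -0.1200, -0.1400)

τ = (0.0800, -0.1200, -0.1400)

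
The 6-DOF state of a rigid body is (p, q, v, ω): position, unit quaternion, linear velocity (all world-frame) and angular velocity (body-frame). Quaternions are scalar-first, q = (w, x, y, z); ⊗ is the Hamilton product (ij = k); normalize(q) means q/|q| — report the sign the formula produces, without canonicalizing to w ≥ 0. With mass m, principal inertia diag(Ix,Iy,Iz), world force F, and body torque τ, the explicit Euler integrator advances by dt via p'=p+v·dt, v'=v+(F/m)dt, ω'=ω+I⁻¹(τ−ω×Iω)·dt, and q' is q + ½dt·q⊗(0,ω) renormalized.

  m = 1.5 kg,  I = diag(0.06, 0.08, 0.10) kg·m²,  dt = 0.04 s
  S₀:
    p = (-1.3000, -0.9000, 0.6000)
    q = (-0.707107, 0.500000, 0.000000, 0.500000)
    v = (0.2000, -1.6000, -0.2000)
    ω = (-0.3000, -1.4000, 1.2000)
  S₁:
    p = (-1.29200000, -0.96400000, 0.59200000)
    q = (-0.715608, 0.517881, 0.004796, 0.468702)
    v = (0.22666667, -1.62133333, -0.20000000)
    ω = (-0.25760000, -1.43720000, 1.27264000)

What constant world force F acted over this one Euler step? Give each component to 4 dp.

Δv = v₁−v₀ = (0.02666667, -0.02133333, 0.00000000)
m·(v₁−v₀)/dt = (1.0000, -0.8000, 0.0000)

F = (1.0000, -0.8000, 0.0000)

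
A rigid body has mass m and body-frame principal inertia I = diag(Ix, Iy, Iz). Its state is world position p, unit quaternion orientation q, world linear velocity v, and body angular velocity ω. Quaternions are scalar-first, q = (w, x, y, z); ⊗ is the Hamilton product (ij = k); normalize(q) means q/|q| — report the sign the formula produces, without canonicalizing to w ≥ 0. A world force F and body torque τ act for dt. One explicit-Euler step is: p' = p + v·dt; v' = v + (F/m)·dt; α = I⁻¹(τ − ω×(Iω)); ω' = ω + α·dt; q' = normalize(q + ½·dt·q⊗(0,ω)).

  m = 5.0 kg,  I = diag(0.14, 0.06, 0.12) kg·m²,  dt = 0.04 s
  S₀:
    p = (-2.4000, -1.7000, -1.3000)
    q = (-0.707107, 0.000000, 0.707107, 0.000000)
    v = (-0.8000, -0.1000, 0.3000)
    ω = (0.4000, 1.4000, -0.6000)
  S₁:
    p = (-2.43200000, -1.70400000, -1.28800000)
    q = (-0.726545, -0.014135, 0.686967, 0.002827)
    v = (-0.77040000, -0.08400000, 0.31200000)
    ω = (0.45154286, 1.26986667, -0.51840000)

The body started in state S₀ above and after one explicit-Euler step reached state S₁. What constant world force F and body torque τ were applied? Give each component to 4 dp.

F = (3.7000, 2.0000, 1.5000)
τ = (0.1300, -0.2000, 0.2000)

Δω = ω₁−ω₀ = (0.05154286, -0.13013333, 0.08160000)
precession coupling = (-0.0504, -0.0048, -0.0448)
I·α + gyro = (0.1300, -0.2000, 0.2000)
v₁ − v₀ = (0.02960000, 0.01600000, 0.01200000)
m·(v₁−v₀)/dt = (3.7000, 2.0000, 1.5000)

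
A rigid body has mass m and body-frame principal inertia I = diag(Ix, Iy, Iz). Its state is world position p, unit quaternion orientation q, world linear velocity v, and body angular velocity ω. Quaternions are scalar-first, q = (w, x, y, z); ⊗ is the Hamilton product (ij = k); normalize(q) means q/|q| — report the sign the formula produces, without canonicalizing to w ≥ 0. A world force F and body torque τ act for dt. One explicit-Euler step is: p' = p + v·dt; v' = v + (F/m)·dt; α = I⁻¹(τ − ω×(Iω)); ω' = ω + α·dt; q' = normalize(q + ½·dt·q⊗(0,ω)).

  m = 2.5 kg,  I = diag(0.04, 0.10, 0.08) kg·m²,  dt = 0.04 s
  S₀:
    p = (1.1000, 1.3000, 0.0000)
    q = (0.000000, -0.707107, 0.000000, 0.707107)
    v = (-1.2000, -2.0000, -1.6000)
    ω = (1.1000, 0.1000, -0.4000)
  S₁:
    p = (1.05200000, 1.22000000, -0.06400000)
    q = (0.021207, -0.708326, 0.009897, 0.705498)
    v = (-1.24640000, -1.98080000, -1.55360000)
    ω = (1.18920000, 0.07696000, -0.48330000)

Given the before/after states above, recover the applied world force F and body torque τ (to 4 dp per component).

Δω = ω₁−ω₀ = (0.08920000, -0.02304000, -0.08330000)
applied torque τ = (0.0900, -0.0400, -0.1600)
velocity change Δv = (-0.04640000, 0.01920000, 0.04640000)
F = m·Δv/dt = (-2.9000, 1.2000, 2.9000)

F = (-2.9000, 1.2000, 2.9000)
τ = (0.0900, -0.0400, -0.1600)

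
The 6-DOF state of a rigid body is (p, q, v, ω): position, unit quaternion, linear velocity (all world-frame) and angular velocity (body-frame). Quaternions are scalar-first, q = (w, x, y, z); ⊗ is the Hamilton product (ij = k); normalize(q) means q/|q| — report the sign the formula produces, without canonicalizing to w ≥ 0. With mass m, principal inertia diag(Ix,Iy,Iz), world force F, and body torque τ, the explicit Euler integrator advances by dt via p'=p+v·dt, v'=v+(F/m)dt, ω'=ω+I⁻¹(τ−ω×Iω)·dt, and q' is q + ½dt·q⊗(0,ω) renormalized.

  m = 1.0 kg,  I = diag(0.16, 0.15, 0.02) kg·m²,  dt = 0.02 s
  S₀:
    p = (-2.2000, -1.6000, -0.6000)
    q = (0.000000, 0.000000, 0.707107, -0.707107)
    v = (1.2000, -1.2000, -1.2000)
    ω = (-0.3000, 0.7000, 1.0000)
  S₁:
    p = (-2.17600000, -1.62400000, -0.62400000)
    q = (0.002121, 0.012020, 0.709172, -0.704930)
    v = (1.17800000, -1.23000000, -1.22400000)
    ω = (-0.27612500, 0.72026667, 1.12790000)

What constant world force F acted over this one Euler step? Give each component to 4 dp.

v₁ − v₀ = (-0.02200000, -0.03000000, -0.02400000)
F = m·Δv/dt = (-1.1000, -1.5000, -1.2000)

F = (-1.1000, -1.5000, -1.2000)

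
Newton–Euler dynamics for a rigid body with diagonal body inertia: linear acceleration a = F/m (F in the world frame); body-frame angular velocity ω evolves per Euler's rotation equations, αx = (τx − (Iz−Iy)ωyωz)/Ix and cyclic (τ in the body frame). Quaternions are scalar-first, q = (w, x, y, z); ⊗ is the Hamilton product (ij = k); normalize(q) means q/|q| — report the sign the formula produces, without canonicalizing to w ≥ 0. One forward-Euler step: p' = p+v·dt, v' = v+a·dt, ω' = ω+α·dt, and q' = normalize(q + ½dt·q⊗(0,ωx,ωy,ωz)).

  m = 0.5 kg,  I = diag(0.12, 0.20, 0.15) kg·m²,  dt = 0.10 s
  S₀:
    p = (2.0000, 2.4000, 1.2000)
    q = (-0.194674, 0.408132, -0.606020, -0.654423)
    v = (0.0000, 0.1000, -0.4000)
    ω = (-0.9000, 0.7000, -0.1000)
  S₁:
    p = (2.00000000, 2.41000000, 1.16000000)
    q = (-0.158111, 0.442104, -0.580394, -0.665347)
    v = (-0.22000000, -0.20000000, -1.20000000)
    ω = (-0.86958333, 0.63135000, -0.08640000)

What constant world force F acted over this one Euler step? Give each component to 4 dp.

F = (-1.1000, -1.5000, -4.0000)

velocity change Δv = (-0.22000000, -0.30000000, -0.80000000)
F = m·Δv/dt = (-1.1000, -1.5000, -4.0000)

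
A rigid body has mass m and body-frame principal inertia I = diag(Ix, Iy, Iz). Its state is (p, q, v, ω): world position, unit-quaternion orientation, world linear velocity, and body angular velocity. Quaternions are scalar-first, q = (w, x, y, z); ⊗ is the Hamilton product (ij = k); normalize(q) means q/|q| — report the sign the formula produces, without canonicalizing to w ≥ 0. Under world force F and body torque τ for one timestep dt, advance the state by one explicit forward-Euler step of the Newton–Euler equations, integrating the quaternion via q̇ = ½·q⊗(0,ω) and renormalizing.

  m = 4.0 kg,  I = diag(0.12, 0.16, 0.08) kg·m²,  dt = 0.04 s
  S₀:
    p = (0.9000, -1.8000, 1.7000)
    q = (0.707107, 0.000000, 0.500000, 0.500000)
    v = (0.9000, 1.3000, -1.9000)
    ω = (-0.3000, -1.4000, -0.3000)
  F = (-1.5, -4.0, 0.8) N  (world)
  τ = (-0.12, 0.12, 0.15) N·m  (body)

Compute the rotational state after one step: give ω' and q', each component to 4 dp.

ω' = (-0.3288, -1.3709, -0.2334)
q' = (0.7238, 0.0068, 0.4770, 0.4985)

angular accel α = (-0.7200, 0.7275, 1.6650)
ω + α·dt = (-0.3288, -1.3709, -0.2334)
q⊗(0,ω) = (0.8500000, 0.3378679, -1.1399498, -0.0621321)
updated quaternion q' = (0.7238, 0.0068, 0.4770, 0.4985)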